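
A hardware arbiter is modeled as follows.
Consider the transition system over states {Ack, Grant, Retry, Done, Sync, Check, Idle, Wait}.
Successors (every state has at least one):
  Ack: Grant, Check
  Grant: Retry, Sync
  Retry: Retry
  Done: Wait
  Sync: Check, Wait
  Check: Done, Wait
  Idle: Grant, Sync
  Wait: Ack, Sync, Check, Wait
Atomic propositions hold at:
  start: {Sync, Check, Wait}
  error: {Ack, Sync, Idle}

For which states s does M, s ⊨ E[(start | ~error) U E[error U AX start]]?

Sat(~error) = {Grant, Retry, Done, Check, Wait}
Sat(start | ~error) = {Grant, Retry, Done, Sync, Check, Wait}
Sat(AX start) = {s : every successor in {Sync, Check, Wait}} = {Done, Sync}
E[error U AX start]: least fixpoint, start Z0 = Sat(AX start) = {Done, Sync}, add states in Sat(error) with some successor in Z. Z1 = {Done, Sync, Idle}; fixed.
Sat(E[error U AX start]) = {Done, Sync, Idle}
E[(start | ~error) U E[error U AX start]]: least fixpoint, start Z0 = Sat(E[error U AX start]) = {Done, Sync, Idle}, add states in Sat(start | ~error) with some successor in Z. Z1 = {Grant, Done, Sync, Check, Idle, Wait}; fixed.
Sat(E[(start | ~error) U E[error U AX start]]) = {Grant, Done, Sync, Check, Idle, Wait}

{Grant, Done, Sync, Check, Idle, Wait}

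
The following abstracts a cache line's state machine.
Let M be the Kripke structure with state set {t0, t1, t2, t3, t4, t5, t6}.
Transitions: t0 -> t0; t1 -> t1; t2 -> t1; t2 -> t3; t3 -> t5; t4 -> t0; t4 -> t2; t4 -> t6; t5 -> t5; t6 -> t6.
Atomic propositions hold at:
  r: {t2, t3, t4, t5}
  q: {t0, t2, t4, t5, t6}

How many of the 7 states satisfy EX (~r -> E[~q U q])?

Sat(~r) = {t0, t1, t6}
Sat(~q) = {t1, t3}
E[~q U q]: least fixpoint, start Z0 = Sat(q) = {t0, t2, t4, t5, t6}, add states in Sat(~q) with some successor in Z. Z1 = {t0, t2, t3, t4, t5, t6}; fixed.
Sat(E[~q U q]) = {t0, t2, t3, t4, t5, t6}
Sat(~r -> E[~q U q]) = {t0, t2, t3, t4, t5, t6}
Sat(EX (~r -> E[~q U q])) = {s : some successor in {t0, t2, t3, t4, t5, t6}} = {t0, t2, t3, t4, t5, t6}
|Sat(EX (~r -> E[~q U q]))| = |{t0, t2, t3, t4, t5, t6}| = 6.

6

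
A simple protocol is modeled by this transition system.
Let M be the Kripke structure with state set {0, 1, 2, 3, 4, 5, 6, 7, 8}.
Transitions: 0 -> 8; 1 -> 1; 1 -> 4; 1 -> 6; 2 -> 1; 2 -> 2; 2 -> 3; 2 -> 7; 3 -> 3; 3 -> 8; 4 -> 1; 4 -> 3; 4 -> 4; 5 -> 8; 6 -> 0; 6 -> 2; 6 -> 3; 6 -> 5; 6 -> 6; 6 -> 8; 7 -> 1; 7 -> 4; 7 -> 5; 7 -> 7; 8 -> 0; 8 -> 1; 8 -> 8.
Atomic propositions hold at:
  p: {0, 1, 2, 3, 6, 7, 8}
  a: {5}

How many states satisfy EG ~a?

Sat(~a) = {0, 1, 2, 3, 4, 6, 7, 8}
EG ~a: greatest fixpoint, start Z0 = {0, 1, 2, 3, 4, 6, 7, 8}, keep only states in Sat with some successor in Z. Already a fixed point.
Sat(EG ~a) = {0, 1, 2, 3, 4, 6, 7, 8}
|Sat(EG ~a)| = |{0, 1, 2, 3, 4, 6, 7, 8}| = 8.

8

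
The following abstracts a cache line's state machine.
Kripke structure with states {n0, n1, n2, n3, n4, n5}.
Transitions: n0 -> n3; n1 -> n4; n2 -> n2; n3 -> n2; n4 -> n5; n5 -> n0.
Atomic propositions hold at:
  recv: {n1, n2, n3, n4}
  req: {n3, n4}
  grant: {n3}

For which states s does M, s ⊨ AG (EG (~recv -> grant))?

{n2, n3}

Sat(~recv) = {n0, n5}
Sat(~recv -> grant) = {n1, n2, n3, n4}
EG (~recv -> grant): greatest fixpoint, start Z0 = {n1, n2, n3, n4}, keep only states in Sat with some successor in Z. Z1 = {n1, n2, n3}; Z2 = {n2, n3}; fixed.
Sat(EG (~recv -> grant)) = {n2, n3}
AG (EG (~recv -> grant)): greatest fixpoint, start Z0 = {n2, n3}, keep only states in Sat with every successor in Z. Already a fixed point.
Sat(AG (EG (~recv -> grant))) = {n2, n3}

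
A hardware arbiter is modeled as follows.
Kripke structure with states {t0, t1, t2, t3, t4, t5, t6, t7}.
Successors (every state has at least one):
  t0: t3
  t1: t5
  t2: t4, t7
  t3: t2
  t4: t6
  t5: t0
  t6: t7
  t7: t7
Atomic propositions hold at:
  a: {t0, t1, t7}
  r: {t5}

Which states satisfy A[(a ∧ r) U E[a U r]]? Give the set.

{t1, t5}

Sat(a ∧ r) = ∅
E[a U r]: least fixpoint, start Z0 = Sat(r) = {t5}, add states in Sat(a) with some successor in Z. Z1 = {t1, t5}; fixed.
Sat(E[a U r]) = {t1, t5}
A[(a ∧ r) U E[a U r]]: least fixpoint, start Z0 = Sat(E[a U r]) = {t1, t5}, add states in Sat(a ∧ r) with every successor in Z. Already a fixed point.
Sat(A[(a ∧ r) U E[a U r]]) = {t1, t5}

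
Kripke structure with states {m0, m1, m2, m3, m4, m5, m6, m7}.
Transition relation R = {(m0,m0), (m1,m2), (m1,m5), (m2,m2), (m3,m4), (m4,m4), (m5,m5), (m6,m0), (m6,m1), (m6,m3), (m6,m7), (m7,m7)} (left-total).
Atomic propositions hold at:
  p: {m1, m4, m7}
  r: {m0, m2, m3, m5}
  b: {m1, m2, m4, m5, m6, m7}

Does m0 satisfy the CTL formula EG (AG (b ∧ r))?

Sat(b ∧ r) = {m2, m5}
AG (b ∧ r): greatest fixpoint, start Z0 = {m2, m5}, keep only states in Sat with every successor in Z. Already a fixed point.
Sat(AG (b ∧ r)) = {m2, m5}
EG (AG (b ∧ r)): greatest fixpoint, start Z0 = {m2, m5}, keep only states in Sat with some successor in Z. Already a fixed point.
Sat(EG (AG (b ∧ r))) = {m2, m5}
m0 ∉ Sat(EG (AG (b ∧ r))) = {m2, m5}, so the formula does not hold at m0.

No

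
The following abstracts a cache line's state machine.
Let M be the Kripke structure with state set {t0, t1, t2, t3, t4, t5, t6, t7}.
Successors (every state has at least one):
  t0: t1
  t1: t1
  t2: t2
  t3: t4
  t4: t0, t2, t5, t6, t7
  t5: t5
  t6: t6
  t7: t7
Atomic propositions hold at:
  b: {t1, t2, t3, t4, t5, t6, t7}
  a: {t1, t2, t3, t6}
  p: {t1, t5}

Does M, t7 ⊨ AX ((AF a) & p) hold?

AF a: least fixpoint, start Z0 = {t1, t2, t3, t6}, add states with every successor in Z. Z1 = {t0, t1, t2, t3, t6}; fixed.
Sat(AF a) = {t0, t1, t2, t3, t6}
Sat((AF a) & p) = {t1}
Sat(AX ((AF a) & p)) = {s : every successor in {t1}} = {t0, t1}
t7 ∉ Sat(AX ((AF a) & p)) = {t0, t1}, so the formula does not hold at t7.

No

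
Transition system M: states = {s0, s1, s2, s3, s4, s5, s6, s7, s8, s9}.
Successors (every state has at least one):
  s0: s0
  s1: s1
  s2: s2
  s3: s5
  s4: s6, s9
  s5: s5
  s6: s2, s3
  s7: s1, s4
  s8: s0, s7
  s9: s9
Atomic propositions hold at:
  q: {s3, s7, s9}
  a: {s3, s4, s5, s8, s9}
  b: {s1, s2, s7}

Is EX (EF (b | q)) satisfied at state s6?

Sat(b | q) = {s1, s2, s3, s7, s9}
EF (b | q): least fixpoint, start Z0 = {s1, s2, s3, s7, s9}, add states with some successor in Z. Z1 = {s1, s2, s3, s4, s6, s7, s8, s9}; fixed.
Sat(EF (b | q)) = {s1, s2, s3, s4, s6, s7, s8, s9}
Sat(EX (EF (b | q))) = {s : some successor in {s1, s2, s3, s4, s6, s7, s8, s9}} = {s1, s2, s4, s6, s7, s8, s9}
s6 ∈ Sat(EX (EF (b | q))) = {s1, s2, s4, s6, s7, s8, s9}, so the formula holds at s6.

Yes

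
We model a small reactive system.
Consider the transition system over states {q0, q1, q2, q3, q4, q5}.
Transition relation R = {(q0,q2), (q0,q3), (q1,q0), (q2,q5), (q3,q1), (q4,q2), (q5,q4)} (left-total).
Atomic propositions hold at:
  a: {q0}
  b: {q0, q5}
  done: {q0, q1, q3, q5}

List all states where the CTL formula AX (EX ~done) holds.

Sat(~done) = {q2, q4}
Sat(EX ~done) = {s : some successor in {q2, q4}} = {q0, q4, q5}
Sat(AX (EX ~done)) = {s : every successor in {q0, q4, q5}} = {q1, q2, q5}

{q1, q2, q5}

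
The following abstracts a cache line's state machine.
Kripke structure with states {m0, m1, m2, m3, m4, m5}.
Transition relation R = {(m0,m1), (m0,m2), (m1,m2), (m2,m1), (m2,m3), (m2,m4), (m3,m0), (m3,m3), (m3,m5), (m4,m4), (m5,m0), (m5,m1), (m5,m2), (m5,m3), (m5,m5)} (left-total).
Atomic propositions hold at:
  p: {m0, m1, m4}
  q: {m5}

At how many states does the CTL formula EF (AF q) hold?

5

AF q: least fixpoint, start Z0 = {m5}, add states with every successor in Z. Already a fixed point.
Sat(AF q) = {m5}
EF (AF q): least fixpoint, start Z0 = {m5}, add states with some successor in Z. Z1 = {m3, m5}; Z2 = {m2, m3, m5}; Z3 = {m0, m1, m2, m3, m5}; fixed.
Sat(EF (AF q)) = {m0, m1, m2, m3, m5}
|Sat(EF (AF q))| = |{m0, m1, m2, m3, m5}| = 5.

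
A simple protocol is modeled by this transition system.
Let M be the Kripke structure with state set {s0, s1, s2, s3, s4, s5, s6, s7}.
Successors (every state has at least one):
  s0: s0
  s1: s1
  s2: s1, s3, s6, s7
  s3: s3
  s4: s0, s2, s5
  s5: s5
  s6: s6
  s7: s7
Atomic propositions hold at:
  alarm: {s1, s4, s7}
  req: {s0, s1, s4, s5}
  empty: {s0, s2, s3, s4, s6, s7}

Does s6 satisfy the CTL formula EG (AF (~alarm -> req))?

No

Sat(~alarm) = {s0, s2, s3, s5, s6}
Sat(~alarm -> req) = {s0, s1, s4, s5, s7}
AF (~alarm -> req): least fixpoint, start Z0 = {s0, s1, s4, s5, s7}, add states with every successor in Z. Already a fixed point.
Sat(AF (~alarm -> req)) = {s0, s1, s4, s5, s7}
EG (AF (~alarm -> req)): greatest fixpoint, start Z0 = {s0, s1, s4, s5, s7}, keep only states in Sat with some successor in Z. Already a fixed point.
Sat(EG (AF (~alarm -> req))) = {s0, s1, s4, s5, s7}
s6 ∉ Sat(EG (AF (~alarm -> req))) = {s0, s1, s4, s5, s7}, so the formula does not hold at s6.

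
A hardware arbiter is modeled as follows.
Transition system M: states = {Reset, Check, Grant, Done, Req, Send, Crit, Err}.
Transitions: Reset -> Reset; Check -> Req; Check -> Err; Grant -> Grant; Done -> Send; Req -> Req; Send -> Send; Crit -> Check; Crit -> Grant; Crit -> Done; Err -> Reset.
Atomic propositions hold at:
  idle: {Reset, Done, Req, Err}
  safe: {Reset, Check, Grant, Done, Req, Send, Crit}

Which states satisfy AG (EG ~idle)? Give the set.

{Grant, Send}

Sat(~idle) = {Check, Grant, Send, Crit}
EG ~idle: greatest fixpoint, start Z0 = {Check, Grant, Send, Crit}, keep only states in Sat with some successor in Z. Z1 = {Grant, Send, Crit}; fixed.
Sat(EG ~idle) = {Grant, Send, Crit}
AG (EG ~idle): greatest fixpoint, start Z0 = {Grant, Send, Crit}, keep only states in Sat with every successor in Z. Z1 = {Grant, Send}; fixed.
Sat(AG (EG ~idle)) = {Grant, Send}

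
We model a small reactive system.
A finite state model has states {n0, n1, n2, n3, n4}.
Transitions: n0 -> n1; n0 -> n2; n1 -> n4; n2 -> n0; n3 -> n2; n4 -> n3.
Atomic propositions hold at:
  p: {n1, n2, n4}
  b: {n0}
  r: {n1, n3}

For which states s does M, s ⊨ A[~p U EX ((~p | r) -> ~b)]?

{n0, n1, n3, n4}

Sat(~p) = {n0, n3}
Sat(~p | r) = {n0, n1, n3}
Sat(~b) = {n1, n2, n3, n4}
Sat((~p | r) -> ~b) = {n1, n2, n3, n4}
Sat(EX ((~p | r) -> ~b)) = {s : some successor in {n1, n2, n3, n4}} = {n0, n1, n3, n4}
A[~p U EX ((~p | r) -> ~b)]: least fixpoint, start Z0 = Sat(EX ((~p | r) -> ~b)) = {n0, n1, n3, n4}, add states in Sat(~p) with every successor in Z. Already a fixed point.
Sat(A[~p U EX ((~p | r) -> ~b)]) = {n0, n1, n3, n4}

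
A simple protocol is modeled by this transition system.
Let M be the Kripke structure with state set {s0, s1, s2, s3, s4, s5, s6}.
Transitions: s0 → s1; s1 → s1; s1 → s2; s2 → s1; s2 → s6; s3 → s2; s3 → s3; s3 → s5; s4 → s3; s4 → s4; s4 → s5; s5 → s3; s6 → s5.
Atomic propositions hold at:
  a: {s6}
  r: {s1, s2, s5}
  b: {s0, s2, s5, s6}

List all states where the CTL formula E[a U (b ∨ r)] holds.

Sat(b ∨ r) = {s0, s1, s2, s5, s6}
E[a U (b ∨ r)]: least fixpoint, start Z0 = Sat((b ∨ r)) = {s0, s1, s2, s5, s6}, add states in Sat(a) with some successor in Z. Already a fixed point.
Sat(E[a U (b ∨ r)]) = {s0, s1, s2, s5, s6}

{s0, s1, s2, s5, s6}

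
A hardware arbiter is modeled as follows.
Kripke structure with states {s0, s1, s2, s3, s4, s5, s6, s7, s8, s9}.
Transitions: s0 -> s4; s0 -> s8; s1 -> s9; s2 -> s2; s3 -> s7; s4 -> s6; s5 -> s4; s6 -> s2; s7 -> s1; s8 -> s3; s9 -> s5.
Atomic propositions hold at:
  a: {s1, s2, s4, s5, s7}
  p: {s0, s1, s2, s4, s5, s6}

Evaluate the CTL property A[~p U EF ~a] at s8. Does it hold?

Sat(~p) = {s3, s7, s8, s9}
Sat(~a) = {s0, s3, s6, s8, s9}
EF ~a: least fixpoint, start Z0 = {s0, s3, s6, s8, s9}, add states with some successor in Z. Z1 = {s0, s1, s3, s4, s6, s8, s9}; Z2 = {s0, s1, s3, s4, s5, s6, s7, s8, s9}; fixed.
Sat(EF ~a) = {s0, s1, s3, s4, s5, s6, s7, s8, s9}
A[~p U EF ~a]: least fixpoint, start Z0 = Sat(EF ~a) = {s0, s1, s3, s4, s5, s6, s7, s8, s9}, add states in Sat(~p) with every successor in Z. Already a fixed point.
Sat(A[~p U EF ~a]) = {s0, s1, s3, s4, s5, s6, s7, s8, s9}
s8 ∈ Sat(A[~p U EF ~a]) = {s0, s1, s3, s4, s5, s6, s7, s8, s9}, so the formula holds at s8.

Yes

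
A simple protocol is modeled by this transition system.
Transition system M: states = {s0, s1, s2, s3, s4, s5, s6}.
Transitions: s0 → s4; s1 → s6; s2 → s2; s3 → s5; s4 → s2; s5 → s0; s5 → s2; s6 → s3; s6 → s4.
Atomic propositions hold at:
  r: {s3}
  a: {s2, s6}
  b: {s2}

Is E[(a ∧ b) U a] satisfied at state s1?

No

Sat(a ∧ b) = {s2}
E[(a ∧ b) U a]: least fixpoint, start Z0 = Sat(a) = {s2, s6}, add states in Sat(a ∧ b) with some successor in Z. Already a fixed point.
Sat(E[(a ∧ b) U a]) = {s2, s6}
s1 ∉ Sat(E[(a ∧ b) U a]) = {s2, s6}, so the formula does not hold at s1.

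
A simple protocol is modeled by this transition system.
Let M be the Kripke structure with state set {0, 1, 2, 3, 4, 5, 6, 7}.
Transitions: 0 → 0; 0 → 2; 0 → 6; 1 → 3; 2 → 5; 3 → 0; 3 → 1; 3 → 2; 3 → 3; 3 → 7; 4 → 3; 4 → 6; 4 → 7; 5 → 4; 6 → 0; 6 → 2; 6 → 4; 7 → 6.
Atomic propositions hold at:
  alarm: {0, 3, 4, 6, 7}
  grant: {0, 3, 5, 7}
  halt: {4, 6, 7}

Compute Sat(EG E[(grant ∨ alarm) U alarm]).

Sat(grant ∨ alarm) = {0, 3, 4, 5, 6, 7}
E[(grant ∨ alarm) U alarm]: least fixpoint, start Z0 = Sat(alarm) = {0, 3, 4, 6, 7}, add states in Sat(grant ∨ alarm) with some successor in Z. Z1 = {0, 3, 4, 5, 6, 7}; fixed.
Sat(E[(grant ∨ alarm) U alarm]) = {0, 3, 4, 5, 6, 7}
EG E[(grant ∨ alarm) U alarm]: greatest fixpoint, start Z0 = {0, 3, 4, 5, 6, 7}, keep only states in Sat with some successor in Z. Already a fixed point.
Sat(EG E[(grant ∨ alarm) U alarm]) = {0, 3, 4, 5, 6, 7}

{0, 3, 4, 5, 6, 7}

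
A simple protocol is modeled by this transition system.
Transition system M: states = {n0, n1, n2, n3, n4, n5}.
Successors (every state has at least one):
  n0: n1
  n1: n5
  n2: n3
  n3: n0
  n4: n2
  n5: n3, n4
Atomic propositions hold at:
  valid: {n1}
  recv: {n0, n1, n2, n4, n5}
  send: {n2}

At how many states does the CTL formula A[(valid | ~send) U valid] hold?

3

Sat(~send) = {n0, n1, n3, n4, n5}
Sat(valid | ~send) = {n0, n1, n3, n4, n5}
A[(valid | ~send) U valid]: least fixpoint, start Z0 = Sat(valid) = {n1}, add states in Sat(valid | ~send) with every successor in Z. Z1 = {n0, n1}; Z2 = {n0, n1, n3}; fixed.
Sat(A[(valid | ~send) U valid]) = {n0, n1, n3}
|Sat(A[(valid | ~send) U valid])| = |{n0, n1, n3}| = 3.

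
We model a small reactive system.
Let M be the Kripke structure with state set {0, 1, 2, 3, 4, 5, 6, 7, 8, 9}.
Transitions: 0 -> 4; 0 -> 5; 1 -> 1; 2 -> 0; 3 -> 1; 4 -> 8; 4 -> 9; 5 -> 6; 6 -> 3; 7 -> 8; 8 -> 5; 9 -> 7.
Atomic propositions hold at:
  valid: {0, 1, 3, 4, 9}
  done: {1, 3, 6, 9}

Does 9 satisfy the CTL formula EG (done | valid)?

Sat(done | valid) = {0, 1, 3, 4, 6, 9}
EG (done | valid): greatest fixpoint, start Z0 = {0, 1, 3, 4, 6, 9}, keep only states in Sat with some successor in Z. Z1 = {0, 1, 3, 4, 6}; Z2 = {0, 1, 3, 6}; Z3 = {1, 3, 6}; fixed.
Sat(EG (done | valid)) = {1, 3, 6}
9 ∉ Sat(EG (done | valid)) = {1, 3, 6}, so the formula does not hold at 9.

No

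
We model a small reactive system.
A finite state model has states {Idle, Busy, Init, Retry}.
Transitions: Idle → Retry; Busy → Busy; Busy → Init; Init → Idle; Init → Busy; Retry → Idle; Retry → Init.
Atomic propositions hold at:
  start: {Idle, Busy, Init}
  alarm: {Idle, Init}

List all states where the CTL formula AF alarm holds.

{Idle, Init, Retry}

AF alarm: least fixpoint, start Z0 = {Idle, Init}, add states with every successor in Z. Z1 = {Idle, Init, Retry}; fixed.
Sat(AF alarm) = {Idle, Init, Retry}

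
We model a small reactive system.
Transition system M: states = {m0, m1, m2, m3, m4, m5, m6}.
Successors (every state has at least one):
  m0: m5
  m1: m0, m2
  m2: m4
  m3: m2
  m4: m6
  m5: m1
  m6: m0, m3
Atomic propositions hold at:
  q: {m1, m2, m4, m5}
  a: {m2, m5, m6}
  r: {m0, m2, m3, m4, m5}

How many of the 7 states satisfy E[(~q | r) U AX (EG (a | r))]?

Sat(~q) = {m0, m3, m6}
Sat(~q | r) = {m0, m2, m3, m4, m5, m6}
Sat(a | r) = {m0, m2, m3, m4, m5, m6}
EG (a | r): greatest fixpoint, start Z0 = {m0, m2, m3, m4, m5, m6}, keep only states in Sat with some successor in Z. Z1 = {m0, m2, m3, m4, m6}; Z2 = {m2, m3, m4, m6}; fixed.
Sat(EG (a | r)) = {m2, m3, m4, m6}
Sat(AX (EG (a | r))) = {s : every successor in {m2, m3, m4, m6}} = {m2, m3, m4}
E[(~q | r) U AX (EG (a | r))]: least fixpoint, start Z0 = Sat(AX (EG (a | r))) = {m2, m3, m4}, add states in Sat(~q | r) with some successor in Z. Z1 = {m2, m3, m4, m6}; fixed.
Sat(E[(~q | r) U AX (EG (a | r))]) = {m2, m3, m4, m6}
|Sat(E[(~q | r) U AX (EG (a | r))])| = |{m2, m3, m4, m6}| = 4.

4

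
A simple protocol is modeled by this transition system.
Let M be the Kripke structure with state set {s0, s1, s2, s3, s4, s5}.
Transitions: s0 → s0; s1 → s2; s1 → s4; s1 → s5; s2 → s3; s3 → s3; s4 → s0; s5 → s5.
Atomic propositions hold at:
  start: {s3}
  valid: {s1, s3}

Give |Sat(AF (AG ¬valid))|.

3

Sat(¬valid) = {s0, s2, s4, s5}
AG ¬valid: greatest fixpoint, start Z0 = {s0, s2, s4, s5}, keep only states in Sat with every successor in Z. Z1 = {s0, s4, s5}; fixed.
Sat(AG ¬valid) = {s0, s4, s5}
AF (AG ¬valid): least fixpoint, start Z0 = {s0, s4, s5}, add states with every successor in Z. Already a fixed point.
Sat(AF (AG ¬valid)) = {s0, s4, s5}
|Sat(AF (AG ¬valid))| = |{s0, s4, s5}| = 3.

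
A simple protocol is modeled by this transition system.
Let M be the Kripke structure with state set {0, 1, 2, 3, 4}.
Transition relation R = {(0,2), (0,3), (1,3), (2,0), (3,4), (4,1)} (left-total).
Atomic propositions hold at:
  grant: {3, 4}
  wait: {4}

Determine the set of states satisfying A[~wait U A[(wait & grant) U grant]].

Sat(~wait) = {0, 1, 2, 3}
Sat(wait & grant) = {4}
A[(wait & grant) U grant]: least fixpoint, start Z0 = Sat(grant) = {3, 4}, add states in Sat(wait & grant) with every successor in Z. Already a fixed point.
Sat(A[(wait & grant) U grant]) = {3, 4}
A[~wait U A[(wait & grant) U grant]]: least fixpoint, start Z0 = Sat(A[(wait & grant) U grant]) = {3, 4}, add states in Sat(~wait) with every successor in Z. Z1 = {1, 3, 4}; fixed.
Sat(A[~wait U A[(wait & grant) U grant]]) = {1, 3, 4}

{1, 3, 4}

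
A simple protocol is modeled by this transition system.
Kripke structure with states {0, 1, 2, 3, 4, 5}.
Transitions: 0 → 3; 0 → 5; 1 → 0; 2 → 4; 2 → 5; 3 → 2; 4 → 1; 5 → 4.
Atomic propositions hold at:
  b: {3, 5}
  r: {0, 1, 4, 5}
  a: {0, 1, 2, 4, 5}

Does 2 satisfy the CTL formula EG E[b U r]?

No

E[b U r]: least fixpoint, start Z0 = Sat(r) = {0, 1, 4, 5}, add states in Sat(b) with some successor in Z. Already a fixed point.
Sat(E[b U r]) = {0, 1, 4, 5}
EG E[b U r]: greatest fixpoint, start Z0 = {0, 1, 4, 5}, keep only states in Sat with some successor in Z. Already a fixed point.
Sat(EG E[b U r]) = {0, 1, 4, 5}
2 ∉ Sat(EG E[b U r]) = {0, 1, 4, 5}, so the formula does not hold at 2.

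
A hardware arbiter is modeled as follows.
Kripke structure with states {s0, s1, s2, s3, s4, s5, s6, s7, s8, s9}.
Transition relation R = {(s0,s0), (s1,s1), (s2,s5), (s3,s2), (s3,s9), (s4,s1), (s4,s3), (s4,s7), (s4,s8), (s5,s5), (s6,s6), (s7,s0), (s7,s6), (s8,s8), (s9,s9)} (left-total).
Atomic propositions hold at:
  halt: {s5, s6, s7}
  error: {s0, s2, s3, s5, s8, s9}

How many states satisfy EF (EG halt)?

6

EG halt: greatest fixpoint, start Z0 = {s5, s6, s7}, keep only states in Sat with some successor in Z. Already a fixed point.
Sat(EG halt) = {s5, s6, s7}
EF (EG halt): least fixpoint, start Z0 = {s5, s6, s7}, add states with some successor in Z. Z1 = {s2, s4, s5, s6, s7}; Z2 = {s2, s3, s4, s5, s6, s7}; fixed.
Sat(EF (EG halt)) = {s2, s3, s4, s5, s6, s7}
|Sat(EF (EG halt))| = |{s2, s3, s4, s5, s6, s7}| = 6.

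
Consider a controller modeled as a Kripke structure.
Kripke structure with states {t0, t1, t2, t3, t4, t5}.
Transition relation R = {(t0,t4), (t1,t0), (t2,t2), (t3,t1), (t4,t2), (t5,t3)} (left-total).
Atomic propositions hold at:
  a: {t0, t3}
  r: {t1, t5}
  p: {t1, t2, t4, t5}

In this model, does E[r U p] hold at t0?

E[r U p]: least fixpoint, start Z0 = Sat(p) = {t1, t2, t4, t5}, add states in Sat(r) with some successor in Z. Already a fixed point.
Sat(E[r U p]) = {t1, t2, t4, t5}
t0 ∉ Sat(E[r U p]) = {t1, t2, t4, t5}, so the formula does not hold at t0.

No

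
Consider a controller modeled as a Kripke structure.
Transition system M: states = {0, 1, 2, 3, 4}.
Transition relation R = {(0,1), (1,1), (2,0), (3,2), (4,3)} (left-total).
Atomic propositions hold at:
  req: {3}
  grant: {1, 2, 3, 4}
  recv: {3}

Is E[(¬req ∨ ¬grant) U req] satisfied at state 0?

Sat(¬req) = {0, 1, 2, 4}
Sat(¬grant) = {0}
Sat(¬req ∨ ¬grant) = {0, 1, 2, 4}
E[(¬req ∨ ¬grant) U req]: least fixpoint, start Z0 = Sat(req) = {3}, add states in Sat(¬req ∨ ¬grant) with some successor in Z. Z1 = {3, 4}; fixed.
Sat(E[(¬req ∨ ¬grant) U req]) = {3, 4}
0 ∉ Sat(E[(¬req ∨ ¬grant) U req]) = {3, 4}, so the formula does not hold at 0.

No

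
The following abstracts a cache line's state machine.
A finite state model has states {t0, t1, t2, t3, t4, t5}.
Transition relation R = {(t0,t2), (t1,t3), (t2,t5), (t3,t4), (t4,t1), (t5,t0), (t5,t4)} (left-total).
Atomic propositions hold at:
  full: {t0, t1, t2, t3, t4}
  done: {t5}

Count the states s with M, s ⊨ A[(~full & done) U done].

1

Sat(~full) = {t5}
Sat(~full & done) = {t5}
A[(~full & done) U done]: least fixpoint, start Z0 = Sat(done) = {t5}, add states in Sat(~full & done) with every successor in Z. Already a fixed point.
Sat(A[(~full & done) U done]) = {t5}
|Sat(A[(~full & done) U done])| = |{t5}| = 1.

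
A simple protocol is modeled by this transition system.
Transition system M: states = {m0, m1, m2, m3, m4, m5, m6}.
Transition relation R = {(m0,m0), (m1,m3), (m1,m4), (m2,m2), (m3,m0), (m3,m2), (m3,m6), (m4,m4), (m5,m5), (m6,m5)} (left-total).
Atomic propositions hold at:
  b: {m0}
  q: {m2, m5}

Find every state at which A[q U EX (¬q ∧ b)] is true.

{m0, m3}

Sat(¬q) = {m0, m1, m3, m4, m6}
Sat(¬q ∧ b) = {m0}
Sat(EX (¬q ∧ b)) = {s : some successor in {m0}} = {m0, m3}
A[q U EX (¬q ∧ b)]: least fixpoint, start Z0 = Sat(EX (¬q ∧ b)) = {m0, m3}, add states in Sat(q) with every successor in Z. Already a fixed point.
Sat(A[q U EX (¬q ∧ b)]) = {m0, m3}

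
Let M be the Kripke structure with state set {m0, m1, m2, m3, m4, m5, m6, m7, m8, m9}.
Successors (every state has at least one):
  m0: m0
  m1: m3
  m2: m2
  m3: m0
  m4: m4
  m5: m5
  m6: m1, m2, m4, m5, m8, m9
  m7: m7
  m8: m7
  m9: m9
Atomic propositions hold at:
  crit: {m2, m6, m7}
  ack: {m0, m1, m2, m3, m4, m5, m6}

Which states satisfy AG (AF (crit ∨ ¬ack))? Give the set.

Sat(¬ack) = {m7, m8, m9}
Sat(crit ∨ ¬ack) = {m2, m6, m7, m8, m9}
AF (crit ∨ ¬ack): least fixpoint, start Z0 = {m2, m6, m7, m8, m9}, add states with every successor in Z. Already a fixed point.
Sat(AF (crit ∨ ¬ack)) = {m2, m6, m7, m8, m9}
AG (AF (crit ∨ ¬ack)): greatest fixpoint, start Z0 = {m2, m6, m7, m8, m9}, keep only states in Sat with every successor in Z. Z1 = {m2, m7, m8, m9}; fixed.
Sat(AG (AF (crit ∨ ¬ack))) = {m2, m7, m8, m9}

{m2, m7, m8, m9}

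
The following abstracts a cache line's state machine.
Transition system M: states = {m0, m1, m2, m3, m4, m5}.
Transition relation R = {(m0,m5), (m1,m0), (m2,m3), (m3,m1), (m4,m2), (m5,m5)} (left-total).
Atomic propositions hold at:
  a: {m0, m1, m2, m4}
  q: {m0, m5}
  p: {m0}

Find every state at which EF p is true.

EF p: least fixpoint, start Z0 = {m0}, add states with some successor in Z. Z1 = {m0, m1}; Z2 = {m0, m1, m3}; Z3 = {m0, m1, m2, m3}; Z4 = {m0, m1, m2, m3, m4}; fixed.
Sat(EF p) = {m0, m1, m2, m3, m4}

{m0, m1, m2, m3, m4}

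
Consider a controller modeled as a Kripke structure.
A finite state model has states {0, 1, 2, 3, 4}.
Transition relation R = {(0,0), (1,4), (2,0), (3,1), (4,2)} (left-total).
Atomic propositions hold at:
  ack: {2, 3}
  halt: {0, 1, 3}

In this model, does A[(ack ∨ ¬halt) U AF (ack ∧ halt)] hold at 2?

No

Sat(¬halt) = {2, 4}
Sat(ack ∨ ¬halt) = {2, 3, 4}
Sat(ack ∧ halt) = {3}
AF (ack ∧ halt): least fixpoint, start Z0 = {3}, add states with every successor in Z. Already a fixed point.
Sat(AF (ack ∧ halt)) = {3}
A[(ack ∨ ¬halt) U AF (ack ∧ halt)]: least fixpoint, start Z0 = Sat(AF (ack ∧ halt)) = {3}, add states in Sat(ack ∨ ¬halt) with every successor in Z. Already a fixed point.
Sat(A[(ack ∨ ¬halt) U AF (ack ∧ halt)]) = {3}
2 ∉ Sat(A[(ack ∨ ¬halt) U AF (ack ∧ halt)]) = {3}, so the formula does not hold at 2.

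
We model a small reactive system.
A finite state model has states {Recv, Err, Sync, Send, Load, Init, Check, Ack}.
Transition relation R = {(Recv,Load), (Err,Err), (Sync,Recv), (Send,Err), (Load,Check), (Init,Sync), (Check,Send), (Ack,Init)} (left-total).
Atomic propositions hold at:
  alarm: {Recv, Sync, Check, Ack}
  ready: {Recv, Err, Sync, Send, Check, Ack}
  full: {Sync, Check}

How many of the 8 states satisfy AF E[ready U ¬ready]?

Sat(¬ready) = {Load, Init}
E[ready U ¬ready]: least fixpoint, start Z0 = Sat(¬ready) = {Load, Init}, add states in Sat(ready) with some successor in Z. Z1 = {Recv, Load, Init, Ack}; Z2 = {Recv, Sync, Load, Init, Ack}; fixed.
Sat(E[ready U ¬ready]) = {Recv, Sync, Load, Init, Ack}
AF E[ready U ¬ready]: least fixpoint, start Z0 = {Recv, Sync, Load, Init, Ack}, add states with every successor in Z. Already a fixed point.
Sat(AF E[ready U ¬ready]) = {Recv, Sync, Load, Init, Ack}
|Sat(AF E[ready U ¬ready])| = |{Recv, Sync, Load, Init, Ack}| = 5.

5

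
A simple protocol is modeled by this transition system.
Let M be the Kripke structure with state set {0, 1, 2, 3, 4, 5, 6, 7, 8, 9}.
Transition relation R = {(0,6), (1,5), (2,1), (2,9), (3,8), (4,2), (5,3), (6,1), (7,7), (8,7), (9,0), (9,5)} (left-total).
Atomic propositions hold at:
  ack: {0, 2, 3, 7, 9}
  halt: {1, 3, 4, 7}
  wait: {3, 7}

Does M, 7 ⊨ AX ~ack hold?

Sat(~ack) = {1, 4, 5, 6, 8}
Sat(AX ~ack) = {s : every successor in {1, 4, 5, 6, 8}} = {0, 1, 3, 6}
7 ∉ Sat(AX ~ack) = {0, 1, 3, 6}, so the formula does not hold at 7.

No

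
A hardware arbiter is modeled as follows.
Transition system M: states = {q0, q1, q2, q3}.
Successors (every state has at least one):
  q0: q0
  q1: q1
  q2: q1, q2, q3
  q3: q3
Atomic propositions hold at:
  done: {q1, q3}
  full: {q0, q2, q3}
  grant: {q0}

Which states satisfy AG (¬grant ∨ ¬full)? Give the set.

Sat(¬grant) = {q1, q2, q3}
Sat(¬full) = {q1}
Sat(¬grant ∨ ¬full) = {q1, q2, q3}
AG (¬grant ∨ ¬full): greatest fixpoint, start Z0 = {q1, q2, q3}, keep only states in Sat with every successor in Z. Already a fixed point.
Sat(AG (¬grant ∨ ¬full)) = {q1, q2, q3}

{q1, q2, q3}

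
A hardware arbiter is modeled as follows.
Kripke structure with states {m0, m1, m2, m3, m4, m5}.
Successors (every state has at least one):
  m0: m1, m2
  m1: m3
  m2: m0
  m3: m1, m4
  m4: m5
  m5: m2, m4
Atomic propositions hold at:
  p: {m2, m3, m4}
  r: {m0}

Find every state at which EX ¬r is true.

{m0, m1, m3, m4, m5}

Sat(¬r) = {m1, m2, m3, m4, m5}
Sat(EX ¬r) = {s : some successor in {m1, m2, m3, m4, m5}} = {m0, m1, m3, m4, m5}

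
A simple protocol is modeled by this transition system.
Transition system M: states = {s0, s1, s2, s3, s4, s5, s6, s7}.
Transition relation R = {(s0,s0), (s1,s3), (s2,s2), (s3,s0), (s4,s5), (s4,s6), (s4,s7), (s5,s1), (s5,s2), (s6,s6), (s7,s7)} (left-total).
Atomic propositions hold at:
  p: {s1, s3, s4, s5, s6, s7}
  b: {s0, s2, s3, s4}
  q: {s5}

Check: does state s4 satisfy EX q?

Yes

Sat(EX q) = {s : some successor in {s5}} = {s4}
s4 ∈ Sat(EX q) = {s4}, so the formula holds at s4.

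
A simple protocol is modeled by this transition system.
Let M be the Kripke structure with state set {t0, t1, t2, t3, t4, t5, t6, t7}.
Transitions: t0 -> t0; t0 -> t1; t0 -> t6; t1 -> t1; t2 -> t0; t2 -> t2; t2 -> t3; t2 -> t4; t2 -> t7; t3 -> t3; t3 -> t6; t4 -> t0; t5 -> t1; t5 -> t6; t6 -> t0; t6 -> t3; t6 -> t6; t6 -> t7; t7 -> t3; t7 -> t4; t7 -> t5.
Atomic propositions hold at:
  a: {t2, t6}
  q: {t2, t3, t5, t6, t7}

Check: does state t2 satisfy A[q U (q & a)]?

Yes

Sat(q & a) = {t2, t6}
A[q U (q & a)]: least fixpoint, start Z0 = Sat((q & a)) = {t2, t6}, add states in Sat(q) with every successor in Z. Already a fixed point.
Sat(A[q U (q & a)]) = {t2, t6}
t2 ∈ Sat(A[q U (q & a)]) = {t2, t6}, so the formula holds at t2.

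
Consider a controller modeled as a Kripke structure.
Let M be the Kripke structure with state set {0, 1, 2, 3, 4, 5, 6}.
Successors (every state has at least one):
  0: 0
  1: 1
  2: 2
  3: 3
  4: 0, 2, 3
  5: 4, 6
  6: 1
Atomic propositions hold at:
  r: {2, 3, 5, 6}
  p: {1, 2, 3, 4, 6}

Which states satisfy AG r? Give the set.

{2, 3}

AG r: greatest fixpoint, start Z0 = {2, 3, 5, 6}, keep only states in Sat with every successor in Z. Z1 = {2, 3}; fixed.
Sat(AG r) = {2, 3}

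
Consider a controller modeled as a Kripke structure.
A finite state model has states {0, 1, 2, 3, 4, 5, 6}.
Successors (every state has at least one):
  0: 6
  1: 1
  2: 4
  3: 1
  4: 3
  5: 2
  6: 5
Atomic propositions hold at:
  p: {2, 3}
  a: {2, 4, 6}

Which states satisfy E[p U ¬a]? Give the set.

{0, 1, 3, 5}

Sat(¬a) = {0, 1, 3, 5}
E[p U ¬a]: least fixpoint, start Z0 = Sat(¬a) = {0, 1, 3, 5}, add states in Sat(p) with some successor in Z. Already a fixed point.
Sat(E[p U ¬a]) = {0, 1, 3, 5}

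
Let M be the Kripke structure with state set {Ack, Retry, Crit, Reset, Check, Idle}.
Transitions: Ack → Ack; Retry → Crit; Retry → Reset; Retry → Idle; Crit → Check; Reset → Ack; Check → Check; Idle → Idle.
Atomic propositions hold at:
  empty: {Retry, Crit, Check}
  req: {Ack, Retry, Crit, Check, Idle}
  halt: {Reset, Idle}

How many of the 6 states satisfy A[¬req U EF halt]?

Sat(¬req) = {Reset}
EF halt: least fixpoint, start Z0 = {Reset, Idle}, add states with some successor in Z. Z1 = {Retry, Reset, Idle}; fixed.
Sat(EF halt) = {Retry, Reset, Idle}
A[¬req U EF halt]: least fixpoint, start Z0 = Sat(EF halt) = {Retry, Reset, Idle}, add states in Sat(¬req) with every successor in Z. Already a fixed point.
Sat(A[¬req U EF halt]) = {Retry, Reset, Idle}
|Sat(A[¬req U EF halt])| = |{Retry, Reset, Idle}| = 3.

3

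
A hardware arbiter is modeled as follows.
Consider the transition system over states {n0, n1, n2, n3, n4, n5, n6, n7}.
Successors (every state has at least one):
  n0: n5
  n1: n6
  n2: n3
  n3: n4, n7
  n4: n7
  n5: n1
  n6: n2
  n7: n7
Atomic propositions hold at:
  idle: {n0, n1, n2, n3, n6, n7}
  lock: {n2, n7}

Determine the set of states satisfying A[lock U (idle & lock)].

Sat(idle & lock) = {n2, n7}
A[lock U (idle & lock)]: least fixpoint, start Z0 = Sat((idle & lock)) = {n2, n7}, add states in Sat(lock) with every successor in Z. Already a fixed point.
Sat(A[lock U (idle & lock)]) = {n2, n7}

{n2, n7}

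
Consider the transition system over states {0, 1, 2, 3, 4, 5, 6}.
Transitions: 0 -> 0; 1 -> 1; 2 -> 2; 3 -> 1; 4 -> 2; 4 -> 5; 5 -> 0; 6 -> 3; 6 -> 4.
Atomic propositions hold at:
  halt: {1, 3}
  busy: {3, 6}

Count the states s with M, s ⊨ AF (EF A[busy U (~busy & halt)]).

Sat(~busy) = {0, 1, 2, 4, 5}
Sat(~busy & halt) = {1}
A[busy U (~busy & halt)]: least fixpoint, start Z0 = Sat((~busy & halt)) = {1}, add states in Sat(busy) with every successor in Z. Z1 = {1, 3}; fixed.
Sat(A[busy U (~busy & halt)]) = {1, 3}
EF A[busy U (~busy & halt)]: least fixpoint, start Z0 = {1, 3}, add states with some successor in Z. Z1 = {1, 3, 6}; fixed.
Sat(EF A[busy U (~busy & halt)]) = {1, 3, 6}
AF (EF A[busy U (~busy & halt)]): least fixpoint, start Z0 = {1, 3, 6}, add states with every successor in Z. Already a fixed point.
Sat(AF (EF A[busy U (~busy & halt)])) = {1, 3, 6}
|Sat(AF (EF A[busy U (~busy & halt)]))| = |{1, 3, 6}| = 3.

3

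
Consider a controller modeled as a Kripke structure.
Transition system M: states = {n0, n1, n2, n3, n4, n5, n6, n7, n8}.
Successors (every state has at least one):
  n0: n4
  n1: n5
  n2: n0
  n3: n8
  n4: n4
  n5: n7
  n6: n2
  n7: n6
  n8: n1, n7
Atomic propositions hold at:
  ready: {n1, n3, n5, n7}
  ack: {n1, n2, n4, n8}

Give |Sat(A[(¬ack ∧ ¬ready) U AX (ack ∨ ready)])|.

Sat(¬ack) = {n0, n3, n5, n6, n7}
Sat(¬ready) = {n0, n2, n4, n6, n8}
Sat(¬ack ∧ ¬ready) = {n0, n6}
Sat(ack ∨ ready) = {n1, n2, n3, n4, n5, n7, n8}
Sat(AX (ack ∨ ready)) = {s : every successor in {n1, n2, n3, n4, n5, n7, n8}} = {n0, n1, n3, n4, n5, n6, n8}
A[(¬ack ∧ ¬ready) U AX (ack ∨ ready)]: least fixpoint, start Z0 = Sat(AX (ack ∨ ready)) = {n0, n1, n3, n4, n5, n6, n8}, add states in Sat(¬ack ∧ ¬ready) with every successor in Z. Already a fixed point.
Sat(A[(¬ack ∧ ¬ready) U AX (ack ∨ ready)]) = {n0, n1, n3, n4, n5, n6, n8}
|Sat(A[(¬ack ∧ ¬ready) U AX (ack ∨ ready)])| = |{n0, n1, n3, n4, n5, n6, n8}| = 7.

7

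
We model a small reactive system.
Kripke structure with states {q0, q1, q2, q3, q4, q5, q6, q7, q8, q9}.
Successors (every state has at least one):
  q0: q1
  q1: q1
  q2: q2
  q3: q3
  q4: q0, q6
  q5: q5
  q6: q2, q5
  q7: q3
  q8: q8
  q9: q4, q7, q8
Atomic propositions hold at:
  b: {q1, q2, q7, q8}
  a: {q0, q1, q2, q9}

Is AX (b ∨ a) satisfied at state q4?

Sat(b ∨ a) = {q0, q1, q2, q7, q8, q9}
Sat(AX (b ∨ a)) = {s : every successor in {q0, q1, q2, q7, q8, q9}} = {q0, q1, q2, q8}
q4 ∉ Sat(AX (b ∨ a)) = {q0, q1, q2, q8}, so the formula does not hold at q4.

No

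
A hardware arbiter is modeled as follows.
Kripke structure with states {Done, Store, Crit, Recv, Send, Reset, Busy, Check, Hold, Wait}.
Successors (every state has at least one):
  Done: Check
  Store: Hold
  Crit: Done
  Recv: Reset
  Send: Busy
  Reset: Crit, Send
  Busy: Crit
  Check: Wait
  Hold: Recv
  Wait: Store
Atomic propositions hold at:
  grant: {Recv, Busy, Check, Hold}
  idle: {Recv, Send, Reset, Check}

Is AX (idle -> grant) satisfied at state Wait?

Sat(idle -> grant) = {Done, Store, Crit, Recv, Busy, Check, Hold, Wait}
Sat(AX (idle -> grant)) = {s : every successor in {Done, Store, Crit, Recv, Busy, Check, Hold, Wait}} = {Done, Store, Crit, Send, Busy, Check, Hold, Wait}
Wait ∈ Sat(AX (idle -> grant)) = {Done, Store, Crit, Send, Busy, Check, Hold, Wait}, so the formula holds at Wait.

Yes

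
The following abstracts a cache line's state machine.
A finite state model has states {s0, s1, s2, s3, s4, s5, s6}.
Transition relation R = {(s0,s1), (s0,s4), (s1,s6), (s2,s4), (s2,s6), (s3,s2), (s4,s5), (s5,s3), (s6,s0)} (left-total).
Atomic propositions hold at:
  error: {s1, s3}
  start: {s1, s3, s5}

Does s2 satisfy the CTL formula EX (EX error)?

Sat(EX error) = {s : some successor in {s1, s3}} = {s0, s5}
Sat(EX (EX error)) = {s : some successor in {s0, s5}} = {s4, s6}
s2 ∉ Sat(EX (EX error)) = {s4, s6}, so the formula does not hold at s2.

No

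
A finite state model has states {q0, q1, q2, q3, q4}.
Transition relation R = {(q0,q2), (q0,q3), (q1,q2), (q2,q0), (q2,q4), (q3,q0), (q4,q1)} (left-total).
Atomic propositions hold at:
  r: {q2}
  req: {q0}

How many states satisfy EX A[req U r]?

2

A[req U r]: least fixpoint, start Z0 = Sat(r) = {q2}, add states in Sat(req) with every successor in Z. Already a fixed point.
Sat(A[req U r]) = {q2}
Sat(EX A[req U r]) = {s : some successor in {q2}} = {q0, q1}
|Sat(EX A[req U r])| = |{q0, q1}| = 2.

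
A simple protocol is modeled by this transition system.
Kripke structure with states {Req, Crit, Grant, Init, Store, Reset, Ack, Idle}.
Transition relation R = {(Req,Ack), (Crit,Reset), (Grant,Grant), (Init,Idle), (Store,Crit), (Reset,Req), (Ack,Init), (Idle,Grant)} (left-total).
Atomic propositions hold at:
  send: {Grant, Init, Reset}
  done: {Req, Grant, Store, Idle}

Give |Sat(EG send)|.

EG send: greatest fixpoint, start Z0 = {Grant, Init, Reset}, keep only states in Sat with some successor in Z. Z1 = {Grant}; fixed.
Sat(EG send) = {Grant}
|Sat(EG send)| = |{Grant}| = 1.

1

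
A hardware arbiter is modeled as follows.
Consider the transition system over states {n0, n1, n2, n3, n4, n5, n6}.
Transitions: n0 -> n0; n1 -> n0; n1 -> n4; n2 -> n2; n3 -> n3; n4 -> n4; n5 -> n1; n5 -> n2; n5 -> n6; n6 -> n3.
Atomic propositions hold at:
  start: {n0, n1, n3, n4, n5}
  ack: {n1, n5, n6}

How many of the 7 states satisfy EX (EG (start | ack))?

6

Sat(start | ack) = {n0, n1, n3, n4, n5, n6}
EG (start | ack): greatest fixpoint, start Z0 = {n0, n1, n3, n4, n5, n6}, keep only states in Sat with some successor in Z. Already a fixed point.
Sat(EG (start | ack)) = {n0, n1, n3, n4, n5, n6}
Sat(EX (EG (start | ack))) = {s : some successor in {n0, n1, n3, n4, n5, n6}} = {n0, n1, n3, n4, n5, n6}
|Sat(EX (EG (start | ack)))| = |{n0, n1, n3, n4, n5, n6}| = 6.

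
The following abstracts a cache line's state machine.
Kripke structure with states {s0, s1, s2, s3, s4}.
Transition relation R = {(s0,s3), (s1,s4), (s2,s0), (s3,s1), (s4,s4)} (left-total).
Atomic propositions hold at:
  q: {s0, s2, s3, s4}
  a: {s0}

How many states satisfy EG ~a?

3

Sat(~a) = {s1, s2, s3, s4}
EG ~a: greatest fixpoint, start Z0 = {s1, s2, s3, s4}, keep only states in Sat with some successor in Z. Z1 = {s1, s3, s4}; fixed.
Sat(EG ~a) = {s1, s3, s4}
|Sat(EG ~a)| = |{s1, s3, s4}| = 3.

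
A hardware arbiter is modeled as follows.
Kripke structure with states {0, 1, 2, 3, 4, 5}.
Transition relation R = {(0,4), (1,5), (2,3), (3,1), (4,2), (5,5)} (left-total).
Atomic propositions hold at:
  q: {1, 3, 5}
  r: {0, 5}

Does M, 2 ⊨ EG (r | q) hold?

No

Sat(r | q) = {0, 1, 3, 5}
EG (r | q): greatest fixpoint, start Z0 = {0, 1, 3, 5}, keep only states in Sat with some successor in Z. Z1 = {1, 3, 5}; fixed.
Sat(EG (r | q)) = {1, 3, 5}
2 ∉ Sat(EG (r | q)) = {1, 3, 5}, so the formula does not hold at 2.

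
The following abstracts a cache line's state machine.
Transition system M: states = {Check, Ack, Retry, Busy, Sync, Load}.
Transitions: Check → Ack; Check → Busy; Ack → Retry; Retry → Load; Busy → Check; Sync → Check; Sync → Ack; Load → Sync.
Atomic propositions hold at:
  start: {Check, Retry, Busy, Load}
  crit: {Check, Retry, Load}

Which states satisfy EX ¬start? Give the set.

Sat(¬start) = {Ack, Sync}
Sat(EX ¬start) = {s : some successor in {Ack, Sync}} = {Check, Sync, Load}

{Check, Sync, Load}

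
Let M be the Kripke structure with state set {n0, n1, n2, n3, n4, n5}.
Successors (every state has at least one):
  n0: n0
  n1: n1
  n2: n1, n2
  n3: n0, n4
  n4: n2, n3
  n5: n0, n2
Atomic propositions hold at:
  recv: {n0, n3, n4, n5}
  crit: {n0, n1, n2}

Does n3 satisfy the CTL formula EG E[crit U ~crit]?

Sat(~crit) = {n3, n4, n5}
E[crit U ~crit]: least fixpoint, start Z0 = Sat(~crit) = {n3, n4, n5}, add states in Sat(crit) with some successor in Z. Already a fixed point.
Sat(E[crit U ~crit]) = {n3, n4, n5}
EG E[crit U ~crit]: greatest fixpoint, start Z0 = {n3, n4, n5}, keep only states in Sat with some successor in Z. Z1 = {n3, n4}; fixed.
Sat(EG E[crit U ~crit]) = {n3, n4}
n3 ∈ Sat(EG E[crit U ~crit]) = {n3, n4}, so the formula holds at n3.

Yes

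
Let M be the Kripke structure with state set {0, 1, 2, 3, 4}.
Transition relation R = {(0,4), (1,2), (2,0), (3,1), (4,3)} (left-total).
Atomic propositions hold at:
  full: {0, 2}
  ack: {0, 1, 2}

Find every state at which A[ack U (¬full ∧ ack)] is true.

Sat(¬full) = {1, 3, 4}
Sat(¬full ∧ ack) = {1}
A[ack U (¬full ∧ ack)]: least fixpoint, start Z0 = Sat((¬full ∧ ack)) = {1}, add states in Sat(ack) with every successor in Z. Already a fixed point.
Sat(A[ack U (¬full ∧ ack)]) = {1}

{1}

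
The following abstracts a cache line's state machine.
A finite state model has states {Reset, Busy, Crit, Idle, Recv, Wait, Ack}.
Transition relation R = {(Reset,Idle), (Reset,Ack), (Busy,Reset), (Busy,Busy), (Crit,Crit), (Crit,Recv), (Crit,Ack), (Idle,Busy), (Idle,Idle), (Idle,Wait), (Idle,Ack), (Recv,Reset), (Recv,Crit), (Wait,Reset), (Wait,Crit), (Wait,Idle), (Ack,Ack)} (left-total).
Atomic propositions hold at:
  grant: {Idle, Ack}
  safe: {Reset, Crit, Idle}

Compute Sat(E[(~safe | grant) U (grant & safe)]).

{Idle, Wait}

Sat(~safe) = {Busy, Recv, Wait, Ack}
Sat(~safe | grant) = {Busy, Idle, Recv, Wait, Ack}
Sat(grant & safe) = {Idle}
E[(~safe | grant) U (grant & safe)]: least fixpoint, start Z0 = Sat((grant & safe)) = {Idle}, add states in Sat(~safe | grant) with some successor in Z. Z1 = {Idle, Wait}; fixed.
Sat(E[(~safe | grant) U (grant & safe)]) = {Idle, Wait}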